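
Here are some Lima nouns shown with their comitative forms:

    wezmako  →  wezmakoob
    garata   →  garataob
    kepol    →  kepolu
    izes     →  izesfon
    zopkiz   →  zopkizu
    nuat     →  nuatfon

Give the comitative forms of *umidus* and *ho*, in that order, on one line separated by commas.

The suffix is conditioned by the final sound: -fon when the stem ends in a voiceless consonant (*izes*, *nuat*); -u when the stem ends in a voiced consonant (*kepol*, *zopkiz*); -ob when the stem ends in a vowel (*wezmako*, *garata*).
*umidus* — final sound /s/ (a voiceless consonant) → -fon → *umidusfon*.
*ho*: final sound = /o/, a vowel → -ob → *hoob*.

umidusfon, hoob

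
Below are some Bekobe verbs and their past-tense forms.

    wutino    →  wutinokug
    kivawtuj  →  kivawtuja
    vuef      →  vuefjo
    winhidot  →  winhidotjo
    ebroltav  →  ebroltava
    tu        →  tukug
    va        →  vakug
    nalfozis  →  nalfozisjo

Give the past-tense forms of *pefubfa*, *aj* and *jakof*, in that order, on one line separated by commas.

pefubfakug, aja, jakofjo

The alternation tracks the final sound of the stem — -jo when the stem ends in a voiceless consonant (*vuef*, *winhidot*, *nalfozis*); -a when the stem ends in a voiced consonant (*kivawtuj*, *ebroltav*); -kug when the stem ends in a vowel (*wutino*, *tu*, *va*).
Since the final sound of *pefubfa* is /a/ (a vowel), it takes -kug, giving *pefubfakug*.
*aj*: final sound = /j/, a voiced consonant → -a → *aja*.
Since the final sound of *jakof* is /f/ (a voiceless consonant), it takes -jo, giving *jakofjo*.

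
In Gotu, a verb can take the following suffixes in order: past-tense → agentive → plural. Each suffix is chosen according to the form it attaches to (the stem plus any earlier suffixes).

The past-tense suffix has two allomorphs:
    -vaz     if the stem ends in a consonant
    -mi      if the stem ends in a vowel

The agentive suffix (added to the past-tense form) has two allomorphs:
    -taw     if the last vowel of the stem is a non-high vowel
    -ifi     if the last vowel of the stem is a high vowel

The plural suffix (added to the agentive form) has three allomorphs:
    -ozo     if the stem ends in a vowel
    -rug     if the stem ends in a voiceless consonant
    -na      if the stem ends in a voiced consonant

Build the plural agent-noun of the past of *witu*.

The final sound of *witu* is /u/, which is a vowel, so the past-tense suffix is -mi, giving *witumi*.
The last vowel of the past-tense form *witumi* is /i/, which is a high vowel, so the agentive suffix is -ifi, giving *witumiifi*.
The agentive form *witumiifi*: final sound = /i/, a vowel → -ozo → *witumiifiozo*.

witumiifiozo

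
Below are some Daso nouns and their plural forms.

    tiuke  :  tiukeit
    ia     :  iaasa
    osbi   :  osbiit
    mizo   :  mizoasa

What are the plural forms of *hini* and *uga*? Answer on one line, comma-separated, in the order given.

The pattern is front/back vowel harmony: -it when the last vowel of the stem is a front vowel (*tiuke*, *osbi*); -asa when the last vowel of the stem is a back vowel (*ia*, *mizo*).
*hini*: last vowel = /i/, a front vowel → -it → *hiniit*.
The last vowel of *uga* is /a/, which is a back vowel, so the suffix is -asa, giving *ugaasa*.

hiniit, ugaasa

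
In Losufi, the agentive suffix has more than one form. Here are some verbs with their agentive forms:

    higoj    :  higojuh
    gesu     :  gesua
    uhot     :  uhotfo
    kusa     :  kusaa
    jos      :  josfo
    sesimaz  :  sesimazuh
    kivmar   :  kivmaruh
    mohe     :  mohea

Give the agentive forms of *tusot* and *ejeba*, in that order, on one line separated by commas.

tusotfo, ejebaa

The pattern is voicing of the final sound: -fo when the stem ends in a voiceless consonant (*uhot*, *jos*); -uh when the stem ends in a voiced consonant (*higoj*, *sesimaz*, *kivmar*); -a when the stem ends in a vowel (*gesu*, *kusa*, *mohe*).
The final sound of *tusot* is /t/, which is a voiceless consonant, so the suffix is -fo, giving *tusotfo*.
*ejeba*: final sound = /a/, a vowel → -a → *ejebaa*.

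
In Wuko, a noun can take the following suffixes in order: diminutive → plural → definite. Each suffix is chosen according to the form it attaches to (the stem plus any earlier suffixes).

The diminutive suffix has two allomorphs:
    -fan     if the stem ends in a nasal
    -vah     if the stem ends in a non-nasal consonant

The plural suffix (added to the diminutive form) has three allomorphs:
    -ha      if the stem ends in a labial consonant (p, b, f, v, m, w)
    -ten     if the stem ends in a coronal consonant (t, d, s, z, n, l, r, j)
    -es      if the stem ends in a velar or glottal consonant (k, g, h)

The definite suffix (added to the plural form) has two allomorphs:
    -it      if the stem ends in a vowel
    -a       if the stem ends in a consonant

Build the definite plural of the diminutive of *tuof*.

tuofvahesa

*tuof*: final consonant = /f/, non-nasal → -vah → *tuofvah*.
The diminutive form *tuofvah*: final consonant = /h/, velar/glottal → -es → *tuofvahes*.
The plural form *tuofvahes*: final sound = /s/, a consonant → -a → *tuofvahesa*.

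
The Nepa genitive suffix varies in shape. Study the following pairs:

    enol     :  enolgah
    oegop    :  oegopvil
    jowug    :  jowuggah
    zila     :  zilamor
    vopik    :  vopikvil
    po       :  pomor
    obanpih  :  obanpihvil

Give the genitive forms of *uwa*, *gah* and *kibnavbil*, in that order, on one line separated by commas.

uwamor, gahvil, kibnavbilgah

The suffix is conditioned by the final sound: -vil when the stem ends in a voiceless consonant (*oegop*, *vopik*, *obanpih*); -gah when the stem ends in a voiced consonant (*enol*, *jowug*); -mor when the stem ends in a vowel (*zila*, *po*).
*uwa*: final sound = /a/, a vowel → -mor → *uwamor*.
*gah*: final sound = /h/, a voiceless consonant → -vil → *gahvil*.
*kibnavbil* — final sound /l/ (a voiced consonant) → -gah → *kibnavbilgah*.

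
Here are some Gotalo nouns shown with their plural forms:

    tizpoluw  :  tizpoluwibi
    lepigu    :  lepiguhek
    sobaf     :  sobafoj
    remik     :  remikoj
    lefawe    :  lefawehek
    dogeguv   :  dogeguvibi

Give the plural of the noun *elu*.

The suffix is conditioned by the final sound: -oj when the stem ends in a voiceless consonant (*sobaf*, *remik*); -ibi when the stem ends in a voiced consonant (*tizpoluw*, *dogeguv*); -hek when the stem ends in a vowel (*lepigu*, *lefawe*).
Since the final sound of *elu* is /u/ (a vowel), it takes -hek, giving *eluhek*.

eluhek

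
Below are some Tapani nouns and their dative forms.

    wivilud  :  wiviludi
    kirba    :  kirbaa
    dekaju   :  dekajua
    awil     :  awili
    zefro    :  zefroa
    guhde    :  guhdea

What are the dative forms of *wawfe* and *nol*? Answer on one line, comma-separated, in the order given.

wawfea, noli

The alternation tracks the final sound of the stem — -i when the stem ends in a consonant (*wivilud*, *awil*); -a when the stem ends in a vowel (*kirba*, *dekaju*, *zefro*, *guhde*).
*wawfe*: final sound = /e/, a vowel → -a → *wawfea*.
*nol*: final sound = /l/, a consonant → -i → *noli*.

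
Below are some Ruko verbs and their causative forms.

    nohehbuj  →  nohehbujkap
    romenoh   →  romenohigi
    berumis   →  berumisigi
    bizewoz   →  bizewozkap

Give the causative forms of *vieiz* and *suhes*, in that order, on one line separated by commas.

The alternation tracks the final consonant of the stem — -igi when the stem ends in a voiceless consonant (*romenoh*, *berumis*); -kap when the stem ends in a voiced consonant (*nohehbuj*, *bizewoz*).
*vieiz*: final consonant = /z/, voiced → -kap → *vieizkap*.
*suhes* — final consonant /s/ (voiceless) → -igi → *suhesigi*.

vieizkap, suhesigi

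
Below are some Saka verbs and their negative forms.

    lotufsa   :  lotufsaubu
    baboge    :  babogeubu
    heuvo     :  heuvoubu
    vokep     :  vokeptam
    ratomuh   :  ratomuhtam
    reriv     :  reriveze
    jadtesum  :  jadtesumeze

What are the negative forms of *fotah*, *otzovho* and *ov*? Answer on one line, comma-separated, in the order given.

The suffix is conditioned by the final sound: -tam when the stem ends in a voiceless consonant (*vokep*, *ratomuh*); -eze when the stem ends in a voiced consonant (*reriv*, *jadtesum*); -ubu when the stem ends in a vowel (*lotufsa*, *baboge*, *heuvo*).
*fotah* — final sound /h/ (a voiceless consonant) → -tam → *fotahtam*.
The final sound of *otzovho* is /o/, which is a vowel, so the suffix is -ubu, giving *otzovhoubu*.
The final sound of *ov* is /v/, which is a voiced consonant, so the suffix is -eze, giving *oveze*.

fotahtam, otzovhoubu, oveze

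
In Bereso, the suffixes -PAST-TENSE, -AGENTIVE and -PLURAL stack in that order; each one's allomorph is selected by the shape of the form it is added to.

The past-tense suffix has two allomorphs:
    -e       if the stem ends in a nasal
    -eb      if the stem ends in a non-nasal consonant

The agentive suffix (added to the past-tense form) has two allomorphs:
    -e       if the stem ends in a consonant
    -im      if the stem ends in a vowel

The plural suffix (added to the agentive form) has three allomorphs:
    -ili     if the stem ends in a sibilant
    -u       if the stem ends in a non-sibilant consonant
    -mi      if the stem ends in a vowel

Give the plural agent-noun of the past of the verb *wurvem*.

wurvemeimu

The final consonant of *wurvem* is /m/, which is a nasal, so the past-tense suffix is -e, giving *wurveme*.
The past-tense form *wurveme*: final sound = /e/, a vowel → -im → *wurvemeim*.
The agentive form *wurvemeim* — final sound /m/ (a non-sibilant consonant) → -u → *wurvemeimu*.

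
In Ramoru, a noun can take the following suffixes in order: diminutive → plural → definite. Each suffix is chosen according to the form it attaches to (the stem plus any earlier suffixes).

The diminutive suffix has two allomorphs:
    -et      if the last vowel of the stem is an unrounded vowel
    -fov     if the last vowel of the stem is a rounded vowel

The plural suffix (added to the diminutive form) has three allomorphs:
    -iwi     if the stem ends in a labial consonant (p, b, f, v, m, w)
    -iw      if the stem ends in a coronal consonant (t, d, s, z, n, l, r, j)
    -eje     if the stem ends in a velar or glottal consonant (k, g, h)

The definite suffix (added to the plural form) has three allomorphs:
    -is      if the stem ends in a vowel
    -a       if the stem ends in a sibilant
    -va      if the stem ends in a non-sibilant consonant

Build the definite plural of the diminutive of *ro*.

rofoviwiis

Since the last vowel of *ro* is /o/ (a rounded vowel), it takes -fov, giving *rofov*.
The diminutive form *rofov* — final consonant /v/ (labial) → -iwi → *rofoviwi*.
Since the final sound of the plural form *rofoviwi* is /i/ (a vowel), it takes -is, giving *rofoviwiis*.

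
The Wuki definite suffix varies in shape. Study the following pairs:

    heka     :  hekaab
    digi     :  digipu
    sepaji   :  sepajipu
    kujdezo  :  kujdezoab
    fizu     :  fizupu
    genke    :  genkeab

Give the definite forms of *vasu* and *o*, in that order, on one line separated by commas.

vasupu, oab

The alternation tracks the last vowel of the stem — -pu when the last vowel of the stem is a high vowel (*digi*, *sepaji*, *fizu*); -ab when the last vowel of the stem is a non-high vowel (*heka*, *kujdezo*, *genke*).
*vasu* — last vowel /u/ (a high vowel) → -pu → *vasupu*.
Since the last vowel of *o* is /o/ (a non-high vowel), it takes -ab, giving *oab*.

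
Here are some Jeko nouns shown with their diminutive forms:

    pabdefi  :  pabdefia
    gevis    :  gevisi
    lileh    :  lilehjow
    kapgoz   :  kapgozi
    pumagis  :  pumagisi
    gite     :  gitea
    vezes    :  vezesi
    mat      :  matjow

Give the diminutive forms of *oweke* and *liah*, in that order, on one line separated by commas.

owekea, liahjow

The pattern is sibilance of the final sound: -i when the stem ends in a sibilant (*gevis*, *kapgoz*, *pumagis*, *vezes*); -jow when the stem ends in a non-sibilant consonant (*lileh*, *mat*); -a when the stem ends in a vowel (*pabdefi*, *gite*).
*oweke* — final sound /e/ (a vowel) → -a → *owekea*.
*liah* — final sound /h/ (a non-sibilant consonant) → -jow → *liahjow*.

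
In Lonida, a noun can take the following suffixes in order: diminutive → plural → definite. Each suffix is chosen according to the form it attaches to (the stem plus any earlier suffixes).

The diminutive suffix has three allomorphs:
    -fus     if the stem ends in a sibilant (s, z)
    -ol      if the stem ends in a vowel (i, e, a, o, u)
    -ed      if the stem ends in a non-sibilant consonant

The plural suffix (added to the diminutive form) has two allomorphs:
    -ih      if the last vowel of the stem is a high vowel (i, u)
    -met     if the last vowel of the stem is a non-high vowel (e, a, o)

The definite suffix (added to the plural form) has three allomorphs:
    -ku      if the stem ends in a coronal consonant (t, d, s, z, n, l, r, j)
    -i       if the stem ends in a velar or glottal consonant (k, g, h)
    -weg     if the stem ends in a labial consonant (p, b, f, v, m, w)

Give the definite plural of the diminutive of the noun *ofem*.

*ofem*: final sound = /m/, a non-sibilant consonant → -ed → *ofemed*.
The diminutive form *ofemed*: last vowel = /e/, a non-high vowel → -met → *ofemedmet*.
The plural form *ofemedmet*: final consonant = /t/, coronal → -ku → *ofemedmetku*.

ofemedmetku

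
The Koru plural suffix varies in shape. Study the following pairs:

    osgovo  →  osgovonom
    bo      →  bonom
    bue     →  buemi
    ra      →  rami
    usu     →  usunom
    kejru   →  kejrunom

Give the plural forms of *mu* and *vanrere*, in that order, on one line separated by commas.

The suffix is conditioned by the last vowel: -nom when the last vowel of the stem is a rounded vowel (*osgovo*, *bo*, *usu*, *kejru*); -mi when the last vowel of the stem is an unrounded vowel (*bue*, *ra*).
The last vowel of *mu* is /u/, which is a rounded vowel, so the suffix is -nom, giving *munom*.
The last vowel of *vanrere* is /e/, which is an unrounded vowel, so the suffix is -mi, giving *vanreremi*.

munom, vanreremi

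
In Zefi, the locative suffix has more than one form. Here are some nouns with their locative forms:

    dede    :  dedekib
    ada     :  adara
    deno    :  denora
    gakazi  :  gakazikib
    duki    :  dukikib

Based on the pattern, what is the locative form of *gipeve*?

The suffix is conditioned by the last vowel: -kib when the last vowel of the stem is a front vowel (*dede*, *gakazi*, *duki*); -ra when the last vowel of the stem is a back vowel (*ada*, *deno*).
*gipeve* — last vowel /e/ (a front vowel) → -kib → *gipevekib*.

gipevekib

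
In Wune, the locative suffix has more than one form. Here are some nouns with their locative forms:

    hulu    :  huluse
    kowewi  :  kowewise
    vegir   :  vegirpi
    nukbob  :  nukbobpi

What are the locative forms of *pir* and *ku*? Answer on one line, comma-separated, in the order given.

The suffix is conditioned by the final sound: -pi when the stem ends in a consonant (*vegir*, *nukbob*); -se when the stem ends in a vowel (*hulu*, *kowewi*).
*pir* — final sound /r/ (a consonant) → -pi → *pirpi*.
The final sound of *ku* is /u/, which is a vowel, so the suffix is -se, giving *kuse*.

pirpi, kuse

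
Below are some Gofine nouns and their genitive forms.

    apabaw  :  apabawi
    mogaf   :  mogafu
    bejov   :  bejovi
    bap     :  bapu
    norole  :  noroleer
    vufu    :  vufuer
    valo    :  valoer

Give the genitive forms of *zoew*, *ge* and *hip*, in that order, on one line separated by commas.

zoewi, geer, hipu

The alternation tracks the final sound of the stem — -u when the stem ends in a voiceless consonant (*mogaf*, *bap*); -i when the stem ends in a voiced consonant (*apabaw*, *bejov*); -er when the stem ends in a vowel (*norole*, *vufu*, *valo*).
The final sound of *zoew* is /w/, which is a voiced consonant, so the suffix is -i, giving *zoewi*.
Since the final sound of *ge* is /e/ (a vowel), it takes -er, giving *geer*.
*hip*: final sound = /p/, a voiceless consonant → -u → *hipu*.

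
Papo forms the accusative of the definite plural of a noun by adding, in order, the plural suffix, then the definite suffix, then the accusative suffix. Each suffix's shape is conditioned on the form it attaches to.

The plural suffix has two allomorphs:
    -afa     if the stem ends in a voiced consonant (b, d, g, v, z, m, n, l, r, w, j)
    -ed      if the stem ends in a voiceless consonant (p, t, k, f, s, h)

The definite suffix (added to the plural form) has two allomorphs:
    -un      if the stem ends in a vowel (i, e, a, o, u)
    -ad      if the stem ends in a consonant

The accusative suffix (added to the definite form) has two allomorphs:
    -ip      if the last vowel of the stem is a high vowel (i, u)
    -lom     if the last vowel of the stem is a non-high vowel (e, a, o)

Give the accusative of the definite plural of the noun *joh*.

johedadlom

The final consonant of *joh* is /h/, which is voiceless, so the plural suffix is -ed, giving *johed*.
The plural form *johed*: final sound = /d/, a consonant → -ad → *johedad*.
The last vowel of the definite form *johedad* is /a/, which is a non-high vowel, so the accusative suffix is -lom, giving *johedadlom*.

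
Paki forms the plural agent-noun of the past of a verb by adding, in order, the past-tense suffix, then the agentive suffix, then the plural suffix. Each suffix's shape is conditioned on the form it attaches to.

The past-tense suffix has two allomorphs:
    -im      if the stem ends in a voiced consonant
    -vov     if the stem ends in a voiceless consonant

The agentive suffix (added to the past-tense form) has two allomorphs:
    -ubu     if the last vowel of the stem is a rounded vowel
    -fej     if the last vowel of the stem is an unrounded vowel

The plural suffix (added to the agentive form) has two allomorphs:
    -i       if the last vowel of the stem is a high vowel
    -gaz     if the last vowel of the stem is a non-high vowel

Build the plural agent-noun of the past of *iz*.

*iz*: final consonant = /z/, voiced → -im → *izim*.
Since the last vowel of the past-tense form *izim* is /i/ (an unrounded vowel), it takes -fej, giving *izimfej*.
The agentive form *izimfej* — last vowel /e/ (a non-high vowel) → -gaz → *izimfejgaz*.

izimfejgaz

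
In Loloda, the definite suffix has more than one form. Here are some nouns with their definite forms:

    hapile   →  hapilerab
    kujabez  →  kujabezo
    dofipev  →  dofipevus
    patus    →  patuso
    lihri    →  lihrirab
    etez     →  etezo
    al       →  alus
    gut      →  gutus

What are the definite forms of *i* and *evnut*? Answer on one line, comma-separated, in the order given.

irab, evnutus

Looking at the final sound of each stem: -o when the stem ends in a sibilant (*kujabez*, *patus*, *etez*); -us when the stem ends in a non-sibilant consonant (*dofipev*, *al*, *gut*); -rab when the stem ends in a vowel (*hapile*, *lihri*).
*i*: final sound = /i/, a vowel → -rab → *irab*.
The final sound of *evnut* is /t/, which is a non-sibilant consonant, so the suffix is -us, giving *evnutus*.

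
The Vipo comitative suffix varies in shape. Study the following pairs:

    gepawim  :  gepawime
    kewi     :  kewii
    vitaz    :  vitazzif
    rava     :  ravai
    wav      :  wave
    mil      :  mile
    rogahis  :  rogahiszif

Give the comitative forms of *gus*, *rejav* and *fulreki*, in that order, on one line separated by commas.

guszif, rejave, fulrekii

The pattern is sibilance of the final sound: -zif when the stem ends in a sibilant (*vitaz*, *rogahis*); -e when the stem ends in a non-sibilant consonant (*gepawim*, *wav*, *mil*); -i when the stem ends in a vowel (*kewi*, *rava*).
*gus* — final sound /s/ (a sibilant) → -zif → *guszif*.
The final sound of *rejav* is /v/, which is a non-sibilant consonant, so the suffix is -e, giving *rejave*.
The final sound of *fulreki* is /i/, which is a vowel, so the suffix is -i, giving *fulrekii*.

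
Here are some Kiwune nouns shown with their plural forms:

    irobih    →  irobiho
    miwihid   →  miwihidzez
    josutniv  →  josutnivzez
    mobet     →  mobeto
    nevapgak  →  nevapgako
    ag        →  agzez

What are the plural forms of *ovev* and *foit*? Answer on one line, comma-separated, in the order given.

ovevzez, foito

Looking at the final consonant of each stem: -o when the stem ends in a voiceless consonant (*irobih*, *mobet*, *nevapgak*); -zez when the stem ends in a voiced consonant (*miwihid*, *josutniv*, *ag*).
*ovev* — final consonant /v/ (voiced) → -zez → *ovevzez*.
Since the final consonant of *foit* is /t/ (voiceless), it takes -o, giving *foito*.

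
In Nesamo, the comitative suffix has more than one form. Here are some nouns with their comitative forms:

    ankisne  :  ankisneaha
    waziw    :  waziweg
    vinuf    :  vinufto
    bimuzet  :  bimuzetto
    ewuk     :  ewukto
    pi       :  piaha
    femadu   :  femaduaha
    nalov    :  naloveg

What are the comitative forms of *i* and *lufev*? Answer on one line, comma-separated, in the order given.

The alternation tracks the final sound of the stem — -to when the stem ends in a voiceless consonant (*vinuf*, *bimuzet*, *ewuk*); -eg when the stem ends in a voiced consonant (*waziw*, *nalov*); -aha when the stem ends in a vowel (*ankisne*, *pi*, *femadu*).
The final sound of *i* is /i/, which is a vowel, so the suffix is -aha, giving *iaha*.
*lufev* — final sound /v/ (a voiced consonant) → -eg → *lufeveg*.

iaha, lufeveg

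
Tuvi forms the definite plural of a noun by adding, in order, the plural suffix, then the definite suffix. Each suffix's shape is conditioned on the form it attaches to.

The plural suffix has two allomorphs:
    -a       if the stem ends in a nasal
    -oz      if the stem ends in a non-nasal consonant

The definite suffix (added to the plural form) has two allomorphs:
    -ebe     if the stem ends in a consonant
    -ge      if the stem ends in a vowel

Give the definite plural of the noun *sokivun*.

sokivunage

*sokivun* — final consonant /n/ (a nasal) → -a → *sokivuna*.
Since the final sound of the plural form *sokivuna* is /a/ (a vowel), it takes -ge, giving *sokivunage*.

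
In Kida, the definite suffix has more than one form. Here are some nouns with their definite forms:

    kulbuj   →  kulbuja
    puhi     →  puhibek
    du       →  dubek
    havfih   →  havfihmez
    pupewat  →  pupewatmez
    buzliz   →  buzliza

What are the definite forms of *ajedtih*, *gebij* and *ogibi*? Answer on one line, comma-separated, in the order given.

The suffix is conditioned by the final sound: -mez when the stem ends in a voiceless consonant (*havfih*, *pupewat*); -a when the stem ends in a voiced consonant (*kulbuj*, *buzliz*); -bek when the stem ends in a vowel (*puhi*, *du*).
*ajedtih*: final sound = /h/, a voiceless consonant → -mez → *ajedtihmez*.
Since the final sound of *gebij* is /j/ (a voiced consonant), it takes -a, giving *gebija*.
*ogibi*: final sound = /i/, a vowel → -bek → *ogibibek*.

ajedtihmez, gebija, ogibibek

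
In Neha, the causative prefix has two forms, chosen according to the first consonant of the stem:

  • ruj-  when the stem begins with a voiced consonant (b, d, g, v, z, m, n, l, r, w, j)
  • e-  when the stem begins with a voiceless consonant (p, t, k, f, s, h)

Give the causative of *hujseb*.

*hujseb*: first consonant = /h/, voiceless → e- → *ehujseb*.

ehujseb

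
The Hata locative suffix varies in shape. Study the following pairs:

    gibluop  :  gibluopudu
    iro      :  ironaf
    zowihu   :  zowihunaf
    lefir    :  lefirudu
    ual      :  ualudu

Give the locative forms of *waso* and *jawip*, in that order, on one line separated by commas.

wasonaf, jawipudu

The suffix is conditioned by the final sound: -udu when the stem ends in a consonant (*gibluop*, *lefir*, *ual*); -naf when the stem ends in a vowel (*iro*, *zowihu*).
*waso* — final sound /o/ (a vowel) → -naf → *wasonaf*.
*jawip* — final sound /p/ (a consonant) → -udu → *jawipudu*.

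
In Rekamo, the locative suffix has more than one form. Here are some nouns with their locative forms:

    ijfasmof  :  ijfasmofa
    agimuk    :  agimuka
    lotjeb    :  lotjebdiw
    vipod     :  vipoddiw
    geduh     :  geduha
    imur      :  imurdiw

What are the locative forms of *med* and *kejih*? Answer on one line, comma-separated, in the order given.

Looking at the final consonant of each stem: -a when the stem ends in a voiceless consonant (*ijfasmof*, *agimuk*, *geduh*); -diw when the stem ends in a voiced consonant (*lotjeb*, *vipod*, *imur*).
The final consonant of *med* is /d/, which is voiced, so the suffix is -diw, giving *meddiw*.
Since the final consonant of *kejih* is /h/ (voiceless), it takes -a, giving *kejiha*.

meddiw, kejiha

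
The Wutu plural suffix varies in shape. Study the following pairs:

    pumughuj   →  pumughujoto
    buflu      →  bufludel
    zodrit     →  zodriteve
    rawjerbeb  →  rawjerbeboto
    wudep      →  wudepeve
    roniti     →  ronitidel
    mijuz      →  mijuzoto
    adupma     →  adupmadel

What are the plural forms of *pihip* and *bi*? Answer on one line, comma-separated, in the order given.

Looking at the final sound of each stem: -eve when the stem ends in a voiceless consonant (*zodrit*, *wudep*); -oto when the stem ends in a voiced consonant (*pumughuj*, *rawjerbeb*, *mijuz*); -del when the stem ends in a vowel (*buflu*, *roniti*, *adupma*).
*pihip*: final sound = /p/, a voiceless consonant → -eve → *pihipeve*.
Since the final sound of *bi* is /i/ (a vowel), it takes -del, giving *bidel*.

pihipeve, bidel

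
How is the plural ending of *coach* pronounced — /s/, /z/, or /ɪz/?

The stem *coach* ends in a sibilant (/s, z, ʃ, ʒ, tʃ, dʒ/).
The plural suffix surfaces as /ɪz/ after sibilants, /s/ after other voiceless consonants, and /z/ after other voiced sounds.
So the plural -s on *coach* is pronounced /ɪz/.

/ɪz/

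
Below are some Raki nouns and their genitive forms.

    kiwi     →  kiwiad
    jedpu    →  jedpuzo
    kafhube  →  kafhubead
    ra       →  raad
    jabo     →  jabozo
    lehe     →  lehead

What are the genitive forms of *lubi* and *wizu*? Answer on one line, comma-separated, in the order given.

lubiad, wizuzo

Looking at the last vowel of each stem: -zo when the last vowel of the stem is a rounded vowel (*jedpu*, *jabo*); -ad when the last vowel of the stem is an unrounded vowel (*kiwi*, *kafhube*, *ra*, *lehe*).
*lubi* — last vowel /i/ (an unrounded vowel) → -ad → *lubiad*.
Since the last vowel of *wizu* is /u/ (a rounded vowel), it takes -zo, giving *wizuzo*.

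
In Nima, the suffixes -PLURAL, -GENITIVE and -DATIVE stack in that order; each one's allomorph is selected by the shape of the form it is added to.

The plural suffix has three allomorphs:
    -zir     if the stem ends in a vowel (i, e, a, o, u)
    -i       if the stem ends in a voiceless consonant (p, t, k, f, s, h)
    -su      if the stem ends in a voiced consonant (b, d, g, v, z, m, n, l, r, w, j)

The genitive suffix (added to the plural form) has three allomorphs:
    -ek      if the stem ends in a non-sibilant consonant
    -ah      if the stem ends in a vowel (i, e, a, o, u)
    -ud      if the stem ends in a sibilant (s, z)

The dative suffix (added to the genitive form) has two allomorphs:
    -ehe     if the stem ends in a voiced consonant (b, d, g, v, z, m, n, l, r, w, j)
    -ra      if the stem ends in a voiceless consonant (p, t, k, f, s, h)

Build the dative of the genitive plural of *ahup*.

Since the final sound of *ahup* is /p/ (a voiceless consonant), it takes -i, giving *ahupi*.
The final sound of the plural form *ahupi* is /i/, which is a vowel, so the genitive suffix is -ah, giving *ahupiah*.
Since the final consonant of the genitive form *ahupiah* is /h/ (voiceless), it takes -ra, giving *ahupiahra*.

ahupiahra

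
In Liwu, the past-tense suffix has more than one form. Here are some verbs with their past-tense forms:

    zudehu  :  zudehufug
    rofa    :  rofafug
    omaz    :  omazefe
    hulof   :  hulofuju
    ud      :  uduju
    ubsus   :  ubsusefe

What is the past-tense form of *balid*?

baliduju

The pattern is sibilance of the final sound: -efe when the stem ends in a sibilant (*omaz*, *ubsus*); -uju when the stem ends in a non-sibilant consonant (*hulof*, *ud*); -fug when the stem ends in a vowel (*zudehu*, *rofa*).
The final sound of *balid* is /d/, which is a non-sibilant consonant, so the suffix is -uju, giving *baliduju*.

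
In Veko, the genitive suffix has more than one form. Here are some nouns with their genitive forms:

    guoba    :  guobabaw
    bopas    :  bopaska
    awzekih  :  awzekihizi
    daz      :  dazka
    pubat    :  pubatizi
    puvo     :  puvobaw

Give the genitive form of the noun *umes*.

The alternation tracks the final sound of the stem — -ka when the stem ends in a sibilant (*bopas*, *daz*); -izi when the stem ends in a non-sibilant consonant (*awzekih*, *pubat*); -baw when the stem ends in a vowel (*guoba*, *puvo*).
Since the final sound of *umes* is /s/ (a sibilant), it takes -ka, giving *umeska*.

umeska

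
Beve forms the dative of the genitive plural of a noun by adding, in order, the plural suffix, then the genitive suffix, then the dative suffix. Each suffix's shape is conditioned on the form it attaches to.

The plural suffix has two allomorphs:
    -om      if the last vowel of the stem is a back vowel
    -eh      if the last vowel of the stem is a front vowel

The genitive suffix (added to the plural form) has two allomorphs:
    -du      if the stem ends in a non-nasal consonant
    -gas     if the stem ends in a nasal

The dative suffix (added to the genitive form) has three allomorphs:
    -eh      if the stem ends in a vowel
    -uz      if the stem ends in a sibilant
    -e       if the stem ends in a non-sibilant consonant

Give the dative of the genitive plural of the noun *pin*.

*pin* — last vowel /i/ (a front vowel) → -eh → *pineh*.
Since the final consonant of the plural form *pineh* is /h/ (non-nasal), it takes -du, giving *pinehdu*.
The final sound of the genitive form *pinehdu* is /u/, which is a vowel, so the dative suffix is -eh, giving *pinehdueh*.

pinehdueh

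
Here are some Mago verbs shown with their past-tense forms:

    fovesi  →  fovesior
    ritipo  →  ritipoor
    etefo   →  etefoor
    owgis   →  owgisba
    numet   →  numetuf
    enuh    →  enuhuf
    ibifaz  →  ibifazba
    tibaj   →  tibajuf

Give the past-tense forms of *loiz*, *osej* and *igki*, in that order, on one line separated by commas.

loizba, osejuf, igkior

The alternation tracks the final sound of the stem — -ba when the stem ends in a sibilant (*owgis*, *ibifaz*); -uf when the stem ends in a non-sibilant consonant (*numet*, *enuh*, *tibaj*); -or when the stem ends in a vowel (*fovesi*, *ritipo*, *etefo*).
*loiz* — final sound /z/ (a sibilant) → -ba → *loizba*.
*osej*: final sound = /j/, a non-sibilant consonant → -uf → *osejuf*.
*igki* — final sound /i/ (a vowel) → -or → *igkior*.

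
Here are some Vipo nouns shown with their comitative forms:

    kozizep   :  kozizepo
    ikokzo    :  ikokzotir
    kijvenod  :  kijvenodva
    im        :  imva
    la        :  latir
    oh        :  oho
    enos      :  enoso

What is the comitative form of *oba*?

obatir

The alternation tracks the final sound of the stem — -o when the stem ends in a voiceless consonant (*kozizep*, *oh*, *enos*); -va when the stem ends in a voiced consonant (*kijvenod*, *im*); -tir when the stem ends in a vowel (*ikokzo*, *la*).
The final sound of *oba* is /a/, which is a vowel, so the suffix is -tir, giving *obatir*.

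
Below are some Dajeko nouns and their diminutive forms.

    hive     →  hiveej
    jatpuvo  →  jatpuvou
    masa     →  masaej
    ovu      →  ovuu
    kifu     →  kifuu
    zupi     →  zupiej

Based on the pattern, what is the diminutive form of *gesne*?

The suffix is conditioned by the last vowel: -u when the last vowel of the stem is a rounded vowel (*jatpuvo*, *ovu*, *kifu*); -ej when the last vowel of the stem is an unrounded vowel (*hive*, *masa*, *zupi*).
*gesne* — last vowel /e/ (an unrounded vowel) → -ej → *gesneej*.

gesneej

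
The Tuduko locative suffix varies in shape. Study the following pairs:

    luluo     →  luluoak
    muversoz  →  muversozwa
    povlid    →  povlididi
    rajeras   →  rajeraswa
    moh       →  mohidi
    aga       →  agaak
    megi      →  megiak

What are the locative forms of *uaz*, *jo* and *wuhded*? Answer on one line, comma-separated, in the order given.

uazwa, joak, wuhdedidi

Looking at the final sound of each stem: -wa when the stem ends in a sibilant (*muversoz*, *rajeras*); -idi when the stem ends in a non-sibilant consonant (*povlid*, *moh*); -ak when the stem ends in a vowel (*luluo*, *aga*, *megi*).
The final sound of *uaz* is /z/, which is a sibilant, so the suffix is -wa, giving *uazwa*.
The final sound of *jo* is /o/, which is a vowel, so the suffix is -ak, giving *joak*.
*wuhded* — final sound /d/ (a non-sibilant consonant) → -idi → *wuhdedidi*.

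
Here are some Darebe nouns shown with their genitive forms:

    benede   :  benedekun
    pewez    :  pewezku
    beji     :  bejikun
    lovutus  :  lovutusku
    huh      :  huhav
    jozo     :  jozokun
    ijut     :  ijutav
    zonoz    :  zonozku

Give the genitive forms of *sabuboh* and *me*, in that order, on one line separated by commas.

sabubohav, mekun

The pattern is sibilance of the final sound: -ku when the stem ends in a sibilant (*pewez*, *lovutus*, *zonoz*); -av when the stem ends in a non-sibilant consonant (*huh*, *ijut*); -kun when the stem ends in a vowel (*benede*, *beji*, *jozo*).
Since the final sound of *sabuboh* is /h/ (a non-sibilant consonant), it takes -av, giving *sabubohav*.
Since the final sound of *me* is /e/ (a vowel), it takes -kun, giving *mekun*.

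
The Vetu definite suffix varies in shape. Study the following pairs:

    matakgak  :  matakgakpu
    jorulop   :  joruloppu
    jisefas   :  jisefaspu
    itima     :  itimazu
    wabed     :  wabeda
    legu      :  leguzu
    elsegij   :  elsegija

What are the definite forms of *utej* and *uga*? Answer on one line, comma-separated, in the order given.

uteja, ugazu

Looking at the final sound of each stem: -pu when the stem ends in a voiceless consonant (*matakgak*, *jorulop*, *jisefas*); -a when the stem ends in a voiced consonant (*wabed*, *elsegij*); -zu when the stem ends in a vowel (*itima*, *legu*).
The final sound of *utej* is /j/, which is a voiced consonant, so the suffix is -a, giving *uteja*.
*uga*: final sound = /a/, a vowel → -zu → *ugazu*.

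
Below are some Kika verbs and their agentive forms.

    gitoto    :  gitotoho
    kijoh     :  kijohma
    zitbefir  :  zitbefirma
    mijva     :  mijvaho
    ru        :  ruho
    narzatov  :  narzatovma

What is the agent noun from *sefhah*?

sefhahma

Looking at the final sound of each stem: -ma when the stem ends in a consonant (*kijoh*, *zitbefir*, *narzatov*); -ho when the stem ends in a vowel (*gitoto*, *mijva*, *ru*).
Since the final sound of *sefhah* is /h/ (a consonant), it takes -ma, giving *sefhahma*.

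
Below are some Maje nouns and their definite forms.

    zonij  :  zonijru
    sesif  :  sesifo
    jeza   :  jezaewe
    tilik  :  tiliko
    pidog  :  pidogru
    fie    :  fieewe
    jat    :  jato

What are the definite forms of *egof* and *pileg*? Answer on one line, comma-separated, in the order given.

egofo, pilegru

The alternation tracks the final sound of the stem — -o when the stem ends in a voiceless consonant (*sesif*, *tilik*, *jat*); -ru when the stem ends in a voiced consonant (*zonij*, *pidog*); -ewe when the stem ends in a vowel (*jeza*, *fie*).
The final sound of *egof* is /f/, which is a voiceless consonant, so the suffix is -o, giving *egofo*.
The final sound of *pileg* is /g/, which is a voiced consonant, so the suffix is -ru, giving *pilegru*.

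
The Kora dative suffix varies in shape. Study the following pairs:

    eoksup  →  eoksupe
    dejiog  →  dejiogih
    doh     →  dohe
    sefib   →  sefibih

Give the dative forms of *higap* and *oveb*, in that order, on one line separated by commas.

higape, ovebih

The suffix is conditioned by the final consonant: -e when the stem ends in a voiceless consonant (*eoksup*, *doh*); -ih when the stem ends in a voiced consonant (*dejiog*, *sefib*).
*higap* — final consonant /p/ (voiceless) → -e → *higape*.
The final consonant of *oveb* is /b/, which is voiced, so the suffix is -ih, giving *ovebih*.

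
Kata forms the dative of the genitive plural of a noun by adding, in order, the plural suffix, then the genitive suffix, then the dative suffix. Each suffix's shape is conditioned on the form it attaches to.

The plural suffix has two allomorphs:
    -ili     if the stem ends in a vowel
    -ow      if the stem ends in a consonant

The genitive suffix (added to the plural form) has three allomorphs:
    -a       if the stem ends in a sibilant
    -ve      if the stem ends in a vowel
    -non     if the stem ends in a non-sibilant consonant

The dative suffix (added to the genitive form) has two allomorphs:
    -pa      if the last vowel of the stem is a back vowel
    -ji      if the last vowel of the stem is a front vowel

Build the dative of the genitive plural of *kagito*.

*kagito* — final sound /o/ (a vowel) → -ili → *kagitoili*.
Since the final sound of the plural form *kagitoili* is /i/ (a vowel), it takes -ve, giving *kagitoilive*.
The last vowel of the genitive form *kagitoilive* is /e/, which is a front vowel, so the dative suffix is -ji, giving *kagitoiliveji*.

kagitoiliveji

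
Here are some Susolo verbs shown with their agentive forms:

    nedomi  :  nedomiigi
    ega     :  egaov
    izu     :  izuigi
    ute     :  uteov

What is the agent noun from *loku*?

lokuigi

The suffix is conditioned by the last vowel: -igi when the last vowel of the stem is a high vowel (*nedomi*, *izu*); -ov when the last vowel of the stem is a non-high vowel (*ega*, *ute*).
Since the last vowel of *loku* is /u/ (a high vowel), it takes -igi, giving *lokuigi*.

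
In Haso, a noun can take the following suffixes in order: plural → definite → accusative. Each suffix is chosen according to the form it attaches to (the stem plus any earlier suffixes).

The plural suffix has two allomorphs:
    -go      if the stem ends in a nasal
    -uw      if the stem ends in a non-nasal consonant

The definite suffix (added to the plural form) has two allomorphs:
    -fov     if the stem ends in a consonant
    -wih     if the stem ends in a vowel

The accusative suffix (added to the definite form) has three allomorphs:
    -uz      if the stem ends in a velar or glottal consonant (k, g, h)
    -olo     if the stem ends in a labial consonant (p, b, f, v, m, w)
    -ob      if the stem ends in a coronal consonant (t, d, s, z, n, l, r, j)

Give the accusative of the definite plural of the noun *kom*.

komgowihuz

*kom* — final consonant /m/ (a nasal) → -go → *komgo*.
The plural form *komgo*: final sound = /o/, a vowel → -wih → *komgowih*.
The definite form *komgowih* — final consonant /h/ (velar/glottal) → -uz → *komgowihuz*.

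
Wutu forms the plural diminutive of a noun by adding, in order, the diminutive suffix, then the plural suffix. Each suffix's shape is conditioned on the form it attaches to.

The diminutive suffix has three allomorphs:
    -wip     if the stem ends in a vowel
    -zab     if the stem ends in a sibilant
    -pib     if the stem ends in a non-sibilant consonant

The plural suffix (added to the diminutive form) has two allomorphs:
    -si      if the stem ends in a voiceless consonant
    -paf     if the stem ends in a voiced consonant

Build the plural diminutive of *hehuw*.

*hehuw*: final sound = /w/, a non-sibilant consonant → -pib → *hehuwpib*.
The final consonant of the diminutive form *hehuwpib* is /b/, which is voiced, so the plural suffix is -paf, giving *hehuwpibpaf*.

hehuwpibpaf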